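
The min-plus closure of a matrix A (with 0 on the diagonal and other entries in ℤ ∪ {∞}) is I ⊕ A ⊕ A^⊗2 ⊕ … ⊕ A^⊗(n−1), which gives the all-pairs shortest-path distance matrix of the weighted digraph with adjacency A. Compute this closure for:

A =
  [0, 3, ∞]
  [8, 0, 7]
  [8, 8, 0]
Closure =
  [0, 3, 10]
  [8, 0, 7]
  [8, 8, 0]

This is the Floyd-Warshall all-pairs shortest-path computation. For each intermediate vertex k = 0, 1, …, 2, update dist[i][j] ← min(dist[i][j], dist[i][k] + dist[k][j]). The final matrix gives, for each (i, j), the minimum total weight of any directed path from i to j (possibly empty when i = j).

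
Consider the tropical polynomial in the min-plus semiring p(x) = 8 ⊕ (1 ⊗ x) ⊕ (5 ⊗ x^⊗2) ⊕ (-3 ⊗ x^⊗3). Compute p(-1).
p(-1) = -6

A tropical monomial a ⊗ x^⊗i evaluates to a + i · x. Evaluating each term at x = -1:
  Term 0 contributes 8 + 0 · -1 = 8
  Term 1 contributes 1 + 1 · -1 = 0
  Term 2 contributes 5 + 2 · -1 = 3
  Term 3 contributes -3 + 3 · -1 = -6
p(-1) = ⊕ of these = min[8, 0, 3, -6] = -6.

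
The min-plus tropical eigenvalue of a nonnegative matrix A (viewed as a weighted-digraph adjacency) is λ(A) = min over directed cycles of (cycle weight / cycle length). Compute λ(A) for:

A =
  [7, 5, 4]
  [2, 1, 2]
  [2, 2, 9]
λ(A) = 1

Enumerate directed cycles and compute their means (weight / length). Sample:
  cycle 0 → 0: weight = 7, length = 1, mean = 7/1 ≈ 7.000
  cycle 1 → 1: weight = 1, length = 1, mean = 1/1 ≈ 1.000
  cycle 2 → 2: weight = 9, length = 1, mean = 9/1 ≈ 9.000
  cycle 0 → 1 → 0: weight = 7, length = 2, mean = 7/2 ≈ 3.500
  cycle 0 → 2 → 0: weight = 6, length = 2, mean = 6/2 ≈ 3.000
  cycle 1 → 0 → 1: weight = 7, length = 2, mean = 7/2 ≈ 3.500
Minimum mean = 1.000, attained e.g. along the cycle 1 → 1 with weight 1 and length 1. So λ(A) = 1/1 = 1.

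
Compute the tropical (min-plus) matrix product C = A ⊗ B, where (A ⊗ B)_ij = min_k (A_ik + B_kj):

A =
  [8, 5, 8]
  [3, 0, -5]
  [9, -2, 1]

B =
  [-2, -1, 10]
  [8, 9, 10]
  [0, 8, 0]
A ⊗ B =
  [6, 7, 8]
  [-5, 2, -5]
  [1, 7, 1]

Apply the min-plus product entry-by-entry:
  C[0][0] = min over k of (A[0][0] + B[0][0] = 8 + -2 = 6, A[0][1] + B[1][0] = 5 + 8 = 13, A[0][2] + B[2][0] = 8 + 0 = 8) = 6 (attained at k = 0)
  C[0][1] = min over k of (A[0][0] + B[0][1] = 8 + -1 = 7, A[0][1] + B[1][1] = 5 + 9 = 14, A[0][2] + B[2][1] = 8 + 8 = 16) = 7 (attained at k = 0)
  C[0][2] = min over k of (A[0][0] + B[0][2] = 8 + 10 = 18, A[0][1] + B[1][2] = 5 + 10 = 15, A[0][2] + B[2][2] = 8 + 0 = 8) = 8 (attained at k = 2)
  C[1][0] = min over k of (A[1][0] + B[0][0] = 3 + -2 = 1, A[1][1] + B[1][0] = 0 + 8 = 8, A[1][2] + B[2][0] = -5 + 0 = -5) = -5 (attained at k = 2)
  C[1][1] = min over k of (A[1][0] + B[0][1] = 3 + -1 = 2, A[1][1] + B[1][1] = 0 + 9 = 9, A[1][2] + B[2][1] = -5 + 8 = 3) = 2 (attained at k = 0)
  C[1][2] = min over k of (A[1][0] + B[0][2] = 3 + 10 = 13, A[1][1] + B[1][2] = 0 + 10 = 10, A[1][2] + B[2][2] = -5 + 0 = -5) = -5 (attained at k = 2)
  C[2][0] = min over k of (A[2][0] + B[0][0] = 9 + -2 = 7, A[2][1] + B[1][0] = -2 + 8 = 6, A[2][2] + B[2][0] = 1 + 0 = 1) = 1 (attained at k = 2)
  C[2][1] = min over k of (A[2][0] + B[0][1] = 9 + -1 = 8, A[2][1] + B[1][1] = -2 + 9 = 7, A[2][2] + B[2][1] = 1 + 8 = 9) = 7 (attained at k = 1)
  C[2][2] = min over k of (A[2][0] + B[0][2] = 9 + 10 = 19, A[2][1] + B[1][2] = -2 + 10 = 8, A[2][2] + B[2][2] = 1 + 0 = 1) = 1 (attained at k = 2)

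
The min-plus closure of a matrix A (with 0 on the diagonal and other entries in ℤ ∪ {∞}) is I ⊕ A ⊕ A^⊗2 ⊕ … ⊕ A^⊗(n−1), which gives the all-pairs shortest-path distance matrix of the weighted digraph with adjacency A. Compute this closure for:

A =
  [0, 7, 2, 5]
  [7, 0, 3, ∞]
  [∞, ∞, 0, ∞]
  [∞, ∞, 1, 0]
Closure =
  [0, 7, 2, 5]
  [7, 0, 3, 12]
  [∞, ∞, 0, ∞]
  [∞, ∞, 1, 0]

This is the Floyd-Warshall all-pairs shortest-path computation. For each intermediate vertex k = 0, 1, …, 3, update dist[i][j] ← min(dist[i][j], dist[i][k] + dist[k][j]). The final matrix gives, for each (i, j), the minimum total weight of any directed path from i to j (possibly empty when i = j).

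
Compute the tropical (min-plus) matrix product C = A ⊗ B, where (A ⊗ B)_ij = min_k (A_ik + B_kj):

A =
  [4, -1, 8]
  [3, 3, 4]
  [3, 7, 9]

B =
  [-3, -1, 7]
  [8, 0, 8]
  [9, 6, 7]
A ⊗ B =
  [1, -1, 7]
  [0, 2, 10]
  [0, 2, 10]

Apply the min-plus product entry-by-entry:
  C[0][0] = min over k of (A[0][0] + B[0][0] = 4 + -3 = 1, A[0][1] + B[1][0] = -1 + 8 = 7, A[0][2] + B[2][0] = 8 + 9 = 17) = 1 (attained at k = 0)
  C[0][1] = min over k of (A[0][0] + B[0][1] = 4 + -1 = 3, A[0][1] + B[1][1] = -1 + 0 = -1, A[0][2] + B[2][1] = 8 + 6 = 14) = -1 (attained at k = 1)
  C[0][2] = min over k of (A[0][0] + B[0][2] = 4 + 7 = 11, A[0][1] + B[1][2] = -1 + 8 = 7, A[0][2] + B[2][2] = 8 + 7 = 15) = 7 (attained at k = 1)
  C[1][0] = min over k of (A[1][0] + B[0][0] = 3 + -3 = 0, A[1][1] + B[1][0] = 3 + 8 = 11, A[1][2] + B[2][0] = 4 + 9 = 13) = 0 (attained at k = 0)
  C[1][1] = min over k of (A[1][0] + B[0][1] = 3 + -1 = 2, A[1][1] + B[1][1] = 3 + 0 = 3, A[1][2] + B[2][1] = 4 + 6 = 10) = 2 (attained at k = 0)
  C[1][2] = min over k of (A[1][0] + B[0][2] = 3 + 7 = 10, A[1][1] + B[1][2] = 3 + 8 = 11, A[1][2] + B[2][2] = 4 + 7 = 11) = 10 (attained at k = 0)
  C[2][0] = min over k of (A[2][0] + B[0][0] = 3 + -3 = 0, A[2][1] + B[1][0] = 7 + 8 = 15, A[2][2] + B[2][0] = 9 + 9 = 18) = 0 (attained at k = 0)
  C[2][1] = min over k of (A[2][0] + B[0][1] = 3 + -1 = 2, A[2][1] + B[1][1] = 7 + 0 = 7, A[2][2] + B[2][1] = 9 + 6 = 15) = 2 (attained at k = 0)
  C[2][2] = min over k of (A[2][0] + B[0][2] = 3 + 7 = 10, A[2][1] + B[1][2] = 7 + 8 = 15, A[2][2] + B[2][2] = 9 + 7 = 16) = 10 (attained at k = 0)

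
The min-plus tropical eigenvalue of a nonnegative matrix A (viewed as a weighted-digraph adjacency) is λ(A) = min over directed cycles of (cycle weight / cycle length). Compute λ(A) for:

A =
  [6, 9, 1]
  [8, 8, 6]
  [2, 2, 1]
λ(A) = 1

Enumerate directed cycles and compute their means (weight / length). Sample:
  cycle 0 → 0: weight = 6, length = 1, mean = 6/1 ≈ 6.000
  cycle 1 → 1: weight = 8, length = 1, mean = 8/1 ≈ 8.000
  cycle 2 → 2: weight = 1, length = 1, mean = 1/1 ≈ 1.000
  cycle 0 → 1 → 0: weight = 17, length = 2, mean = 17/2 ≈ 8.500
  cycle 0 → 2 → 0: weight = 3, length = 2, mean = 3/2 ≈ 1.500
  cycle 1 → 0 → 1: weight = 17, length = 2, mean = 17/2 ≈ 8.500
Minimum mean = 1.000, attained e.g. along the cycle 2 → 2 with weight 1 and length 1. So λ(A) = 1/1 = 1.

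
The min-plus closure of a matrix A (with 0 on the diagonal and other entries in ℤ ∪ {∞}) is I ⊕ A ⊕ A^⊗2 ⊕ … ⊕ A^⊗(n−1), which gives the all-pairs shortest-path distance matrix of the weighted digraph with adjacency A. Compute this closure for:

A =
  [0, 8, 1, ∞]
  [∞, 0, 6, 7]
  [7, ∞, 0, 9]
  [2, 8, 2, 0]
Closure =
  [0, 8, 1, 10]
  [9, 0, 6, 7]
  [7, 15, 0, 9]
  [2, 8, 2, 0]

This is the Floyd-Warshall all-pairs shortest-path computation. For each intermediate vertex k = 0, 1, …, 3, update dist[i][j] ← min(dist[i][j], dist[i][k] + dist[k][j]). The final matrix gives, for each (i, j), the minimum total weight of any directed path from i to j (possibly empty when i = j).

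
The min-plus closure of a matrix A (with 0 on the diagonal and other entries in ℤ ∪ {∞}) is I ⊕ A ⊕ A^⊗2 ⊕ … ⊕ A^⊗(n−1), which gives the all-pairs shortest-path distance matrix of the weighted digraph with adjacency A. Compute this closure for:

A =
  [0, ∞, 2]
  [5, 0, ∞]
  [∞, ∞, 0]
Closure =
  [0, ∞, 2]
  [5, 0, 7]
  [∞, ∞, 0]

This is the Floyd-Warshall all-pairs shortest-path computation. For each intermediate vertex k = 0, 1, …, 2, update dist[i][j] ← min(dist[i][j], dist[i][k] + dist[k][j]). The final matrix gives, for each (i, j), the minimum total weight of any directed path from i to j (possibly empty when i = j).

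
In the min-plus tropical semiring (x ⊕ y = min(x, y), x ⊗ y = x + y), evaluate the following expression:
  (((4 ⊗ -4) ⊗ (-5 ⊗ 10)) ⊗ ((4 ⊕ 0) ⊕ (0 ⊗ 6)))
(((4 ⊗ -4) ⊗ (-5 ⊗ 10)) ⊗ ((4 ⊕ 0) ⊕ (0 ⊗ 6))) = 5

Expand innermost to outermost. Recall ⊕ takes the minimum of its arguments and ⊗ takes their sum. Working out the expression (((4 ⊗ -4) ⊗ (-5 ⊗ 10)) ⊗ ((4 ⊕ 0) ⊕ (0 ⊗ 6))) gives 5.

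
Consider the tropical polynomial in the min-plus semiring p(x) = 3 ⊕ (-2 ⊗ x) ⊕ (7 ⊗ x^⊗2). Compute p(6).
p(6) = 3

A tropical monomial a ⊗ x^⊗i evaluates to a + i · x. Evaluating each term at x = 6:
  Term 0 contributes 3 + 0 · 6 = 3
  Term 1 contributes -2 + 1 · 6 = 4
  Term 2 contributes 7 + 2 · 6 = 19
p(6) = ⊕ of these = min[3, 4, 19] = 3.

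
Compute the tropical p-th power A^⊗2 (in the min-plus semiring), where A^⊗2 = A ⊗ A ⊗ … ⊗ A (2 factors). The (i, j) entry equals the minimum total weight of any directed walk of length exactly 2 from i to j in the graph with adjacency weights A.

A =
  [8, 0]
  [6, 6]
A^⊗2 =
  [6, 6]
  [12, 6]

Each entry (A^⊗2)_ij equals the minimum over all length-2 walks i = v_0 → v_1 → … → v_2 = j of Σ_t A[v_t][v_{t+1}]. For example, for (i, j) = (0, 1) we minimise over 2 possible intermediate vertex sequences; the minimum is 6, attained along the walk 0 → 1 → 1.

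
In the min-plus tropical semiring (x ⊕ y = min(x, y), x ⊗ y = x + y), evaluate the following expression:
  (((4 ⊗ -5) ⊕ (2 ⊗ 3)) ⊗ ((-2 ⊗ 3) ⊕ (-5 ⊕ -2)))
(((4 ⊗ -5) ⊕ (2 ⊗ 3)) ⊗ ((-2 ⊗ 3) ⊕ (-5 ⊕ -2))) = -6

Expand innermost to outermost. Recall ⊕ takes the minimum of its arguments and ⊗ takes their sum. Working out the expression (((4 ⊗ -5) ⊕ (2 ⊗ 3)) ⊗ ((-2 ⊗ 3) ⊕ (-5 ⊕ -2))) gives -6.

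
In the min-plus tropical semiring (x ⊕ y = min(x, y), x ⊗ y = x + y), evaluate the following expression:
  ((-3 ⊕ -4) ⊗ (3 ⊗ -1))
((-3 ⊕ -4) ⊗ (3 ⊗ -1)) = -2

Expand innermost to outermost. Recall ⊕ takes the minimum of its arguments and ⊗ takes their sum. Working out the expression ((-3 ⊕ -4) ⊗ (3 ⊗ -1)) gives -2.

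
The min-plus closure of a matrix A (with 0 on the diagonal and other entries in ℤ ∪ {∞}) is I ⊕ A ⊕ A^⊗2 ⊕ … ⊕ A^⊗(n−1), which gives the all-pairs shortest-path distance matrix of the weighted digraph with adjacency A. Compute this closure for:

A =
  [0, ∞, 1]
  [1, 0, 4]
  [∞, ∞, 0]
Closure =
  [0, ∞, 1]
  [1, 0, 2]
  [∞, ∞, 0]

This is the Floyd-Warshall all-pairs shortest-path computation. For each intermediate vertex k = 0, 1, …, 2, update dist[i][j] ← min(dist[i][j], dist[i][k] + dist[k][j]). The final matrix gives, for each (i, j), the minimum total weight of any directed path from i to j (possibly empty when i = j).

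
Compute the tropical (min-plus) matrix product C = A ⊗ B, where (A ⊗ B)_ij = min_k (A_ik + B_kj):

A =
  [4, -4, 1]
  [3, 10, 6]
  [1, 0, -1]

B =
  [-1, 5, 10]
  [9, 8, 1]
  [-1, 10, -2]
A ⊗ B =
  [0, 4, -3]
  [2, 8, 4]
  [-2, 6, -3]

Apply the min-plus product entry-by-entry:
  C[0][0] = min over k of (A[0][0] + B[0][0] = 4 + -1 = 3, A[0][1] + B[1][0] = -4 + 9 = 5, A[0][2] + B[2][0] = 1 + -1 = 0) = 0 (attained at k = 2)
  C[0][1] = min over k of (A[0][0] + B[0][1] = 4 + 5 = 9, A[0][1] + B[1][1] = -4 + 8 = 4, A[0][2] + B[2][1] = 1 + 10 = 11) = 4 (attained at k = 1)
  C[0][2] = min over k of (A[0][0] + B[0][2] = 4 + 10 = 14, A[0][1] + B[1][2] = -4 + 1 = -3, A[0][2] + B[2][2] = 1 + -2 = -1) = -3 (attained at k = 1)
  C[1][0] = min over k of (A[1][0] + B[0][0] = 3 + -1 = 2, A[1][1] + B[1][0] = 10 + 9 = 19, A[1][2] + B[2][0] = 6 + -1 = 5) = 2 (attained at k = 0)
  C[1][1] = min over k of (A[1][0] + B[0][1] = 3 + 5 = 8, A[1][1] + B[1][1] = 10 + 8 = 18, A[1][2] + B[2][1] = 6 + 10 = 16) = 8 (attained at k = 0)
  C[1][2] = min over k of (A[1][0] + B[0][2] = 3 + 10 = 13, A[1][1] + B[1][2] = 10 + 1 = 11, A[1][2] + B[2][2] = 6 + -2 = 4) = 4 (attained at k = 2)
  C[2][0] = min over k of (A[2][0] + B[0][0] = 1 + -1 = 0, A[2][1] + B[1][0] = 0 + 9 = 9, A[2][2] + B[2][0] = -1 + -1 = -2) = -2 (attained at k = 2)
  C[2][1] = min over k of (A[2][0] + B[0][1] = 1 + 5 = 6, A[2][1] + B[1][1] = 0 + 8 = 8, A[2][2] + B[2][1] = -1 + 10 = 9) = 6 (attained at k = 0)
  C[2][2] = min over k of (A[2][0] + B[0][2] = 1 + 10 = 11, A[2][1] + B[1][2] = 0 + 1 = 1, A[2][2] + B[2][2] = -1 + -2 = -3) = -3 (attained at k = 2)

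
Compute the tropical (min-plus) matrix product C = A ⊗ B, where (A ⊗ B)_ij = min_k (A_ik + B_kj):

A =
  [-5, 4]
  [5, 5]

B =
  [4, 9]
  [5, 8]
A ⊗ B =
  [-1, 4]
  [9, 13]

Apply the min-plus product entry-by-entry:
  C[0][0] = min over k of (A[0][0] + B[0][0] = -5 + 4 = -1, A[0][1] + B[1][0] = 4 + 5 = 9) = -1 (attained at k = 0)
  C[0][1] = min over k of (A[0][0] + B[0][1] = -5 + 9 = 4, A[0][1] + B[1][1] = 4 + 8 = 12) = 4 (attained at k = 0)
  C[1][0] = min over k of (A[1][0] + B[0][0] = 5 + 4 = 9, A[1][1] + B[1][0] = 5 + 5 = 10) = 9 (attained at k = 0)
  C[1][1] = min over k of (A[1][0] + B[0][1] = 5 + 9 = 14, A[1][1] + B[1][1] = 5 + 8 = 13) = 13 (attained at k = 1)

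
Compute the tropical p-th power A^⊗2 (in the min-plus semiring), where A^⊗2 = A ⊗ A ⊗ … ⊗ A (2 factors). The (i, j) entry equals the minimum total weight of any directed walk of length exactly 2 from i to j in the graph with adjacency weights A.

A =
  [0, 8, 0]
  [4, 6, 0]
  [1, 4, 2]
A^⊗2 =
  [0, 4, 0]
  [1, 4, 2]
  [1, 6, 1]

Each entry (A^⊗2)_ij equals the minimum over all length-2 walks i = v_0 → v_1 → … → v_2 = j of Σ_t A[v_t][v_{t+1}]. For example, for (i, j) = (0, 2) we minimise over 3 possible intermediate vertex sequences; the minimum is 0, attained along the walk 0 → 0 → 2.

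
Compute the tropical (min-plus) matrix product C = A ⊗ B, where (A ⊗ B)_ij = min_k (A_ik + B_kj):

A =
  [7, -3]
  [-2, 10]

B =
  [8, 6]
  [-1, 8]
A ⊗ B =
  [-4, 5]
  [6, 4]

Apply the min-plus product entry-by-entry:
  C[0][0] = min over k of (A[0][0] + B[0][0] = 7 + 8 = 15, A[0][1] + B[1][0] = -3 + -1 = -4) = -4 (attained at k = 1)
  C[0][1] = min over k of (A[0][0] + B[0][1] = 7 + 6 = 13, A[0][1] + B[1][1] = -3 + 8 = 5) = 5 (attained at k = 1)
  C[1][0] = min over k of (A[1][0] + B[0][0] = -2 + 8 = 6, A[1][1] + B[1][0] = 10 + -1 = 9) = 6 (attained at k = 0)
  C[1][1] = min over k of (A[1][0] + B[0][1] = -2 + 6 = 4, A[1][1] + B[1][1] = 10 + 8 = 18) = 4 (attained at k = 0)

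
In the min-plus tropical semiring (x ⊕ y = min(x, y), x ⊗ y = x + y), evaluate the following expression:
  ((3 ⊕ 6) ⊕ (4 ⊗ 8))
((3 ⊕ 6) ⊕ (4 ⊗ 8)) = 3

Expand innermost to outermost. Recall ⊕ takes the minimum of its arguments and ⊗ takes their sum. Working out the expression ((3 ⊕ 6) ⊕ (4 ⊗ 8)) gives 3.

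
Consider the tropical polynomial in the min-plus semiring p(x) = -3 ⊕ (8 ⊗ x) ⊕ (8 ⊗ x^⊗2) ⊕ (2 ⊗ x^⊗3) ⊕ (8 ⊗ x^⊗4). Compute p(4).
p(4) = -3

A tropical monomial a ⊗ x^⊗i evaluates to a + i · x. Evaluating each term at x = 4:
  Term 0 contributes -3 + 0 · 4 = -3
  Term 1 contributes 8 + 1 · 4 = 12
  Term 2 contributes 8 + 2 · 4 = 16
  Term 3 contributes 2 + 3 · 4 = 14
  Term 4 contributes 8 + 4 · 4 = 24
p(4) = ⊕ of these = min[-3, 12, 16, 14, 24] = -3.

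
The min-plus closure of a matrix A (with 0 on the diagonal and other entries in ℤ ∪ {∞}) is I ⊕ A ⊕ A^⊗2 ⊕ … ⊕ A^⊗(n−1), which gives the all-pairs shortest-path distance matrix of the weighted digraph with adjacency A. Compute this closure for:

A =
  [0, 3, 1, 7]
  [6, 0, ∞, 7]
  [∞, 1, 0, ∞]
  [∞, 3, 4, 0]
Closure =
  [0, 2, 1, 7]
  [6, 0, 7, 7]
  [7, 1, 0, 8]
  [9, 3, 4, 0]

This is the Floyd-Warshall all-pairs shortest-path computation. For each intermediate vertex k = 0, 1, …, 3, update dist[i][j] ← min(dist[i][j], dist[i][k] + dist[k][j]). The final matrix gives, for each (i, j), the minimum total weight of any directed path from i to j (possibly empty when i = j).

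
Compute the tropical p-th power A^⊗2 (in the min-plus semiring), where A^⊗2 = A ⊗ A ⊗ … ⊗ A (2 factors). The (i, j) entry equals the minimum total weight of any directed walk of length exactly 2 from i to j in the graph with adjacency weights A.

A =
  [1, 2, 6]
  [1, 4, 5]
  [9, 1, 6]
A^⊗2 =
  [2, 3, 7]
  [2, 3, 7]
  [2, 5, 6]

Each entry (A^⊗2)_ij equals the minimum over all length-2 walks i = v_0 → v_1 → … → v_2 = j of Σ_t A[v_t][v_{t+1}]. For example, for (i, j) = (0, 2) we minimise over 3 possible intermediate vertex sequences; the minimum is 7, attained along the walk 0 → 0 → 2.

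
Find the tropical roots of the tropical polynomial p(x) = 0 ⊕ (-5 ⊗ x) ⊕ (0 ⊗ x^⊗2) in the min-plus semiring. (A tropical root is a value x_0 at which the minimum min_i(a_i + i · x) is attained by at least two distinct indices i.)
Roots: {-5, 5}

Each tropical root is a break point of the lower envelope of the lines y = a_i + i · x (there are 3 lines, with slopes 0, 1, ..., 2). Only the lines that attain the minimum somewhere contribute to roots; other lines are dominated. Here the surviving (envelope) indices are i = 2, i = 1, i = 0.
Intersections between consecutive envelope lines give the roots: for adjacent envelope indices i < j the intersection is x = (a_i − a_j) / (j − i). Reading off the sorted break points: {-5, 5}.
Verification: at each break x_0, at least two indices attain the minimum of min_i(a_i + i · x_0).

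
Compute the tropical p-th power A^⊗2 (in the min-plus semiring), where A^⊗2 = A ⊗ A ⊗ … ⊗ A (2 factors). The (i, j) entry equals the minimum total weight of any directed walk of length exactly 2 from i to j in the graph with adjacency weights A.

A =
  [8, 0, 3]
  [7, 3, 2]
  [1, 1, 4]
A^⊗2 =
  [4, 3, 2]
  [3, 3, 5]
  [5, 1, 3]

Each entry (A^⊗2)_ij equals the minimum over all length-2 walks i = v_0 → v_1 → … → v_2 = j of Σ_t A[v_t][v_{t+1}]. For example, for (i, j) = (0, 2) we minimise over 3 possible intermediate vertex sequences; the minimum is 2, attained along the walk 0 → 1 → 2.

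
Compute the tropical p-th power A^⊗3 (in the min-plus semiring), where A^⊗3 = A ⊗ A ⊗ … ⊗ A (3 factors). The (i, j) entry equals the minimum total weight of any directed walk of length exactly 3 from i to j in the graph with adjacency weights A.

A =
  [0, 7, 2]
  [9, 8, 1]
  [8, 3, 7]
A^⊗3 =
  [0, 5, 2]
  [9, 11, 5]
  [8, 7, 10]

Each entry (A^⊗3)_ij equals the minimum over all length-3 walks i = v_0 → v_1 → … → v_3 = j of Σ_t A[v_t][v_{t+1}]. For example, for (i, j) = (0, 2) we minimise over 9 possible intermediate vertex sequences; the minimum is 2, attained along the walk 0 → 0 → 0 → 2.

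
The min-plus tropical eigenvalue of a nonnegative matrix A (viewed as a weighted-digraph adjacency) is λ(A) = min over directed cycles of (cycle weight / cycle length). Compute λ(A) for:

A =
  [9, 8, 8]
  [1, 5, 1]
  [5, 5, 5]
λ(A) = 3

Enumerate directed cycles and compute their means (weight / length). Sample:
  cycle 0 → 0: weight = 9, length = 1, mean = 9/1 ≈ 9.000
  cycle 1 → 1: weight = 5, length = 1, mean = 5/1 ≈ 5.000
  cycle 2 → 2: weight = 5, length = 1, mean = 5/1 ≈ 5.000
  cycle 0 → 1 → 0: weight = 9, length = 2, mean = 9/2 ≈ 4.500
  cycle 0 → 2 → 0: weight = 13, length = 2, mean = 13/2 ≈ 6.500
  cycle 1 → 0 → 1: weight = 9, length = 2, mean = 9/2 ≈ 4.500
Minimum mean = 3.000, attained e.g. along the cycle 1 → 2 → 1 with weight 6 and length 2. So λ(A) = 6/2 = 3.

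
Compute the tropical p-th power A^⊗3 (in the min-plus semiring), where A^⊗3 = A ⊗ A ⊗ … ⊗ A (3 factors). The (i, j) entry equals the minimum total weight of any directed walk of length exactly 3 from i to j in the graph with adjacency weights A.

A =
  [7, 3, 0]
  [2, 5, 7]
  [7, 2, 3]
A^⊗3 =
  [4, 5, 5]
  [7, 4, 5]
  [7, 7, 4]

Each entry (A^⊗3)_ij equals the minimum over all length-3 walks i = v_0 → v_1 → … → v_3 = j of Σ_t A[v_t][v_{t+1}]. For example, for (i, j) = (0, 2) we minimise over 9 possible intermediate vertex sequences; the minimum is 5, attained along the walk 0 → 1 → 0 → 2.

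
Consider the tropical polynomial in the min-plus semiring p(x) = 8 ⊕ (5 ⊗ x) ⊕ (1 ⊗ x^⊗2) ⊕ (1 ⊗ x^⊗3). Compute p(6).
p(6) = 8

A tropical monomial a ⊗ x^⊗i evaluates to a + i · x. Evaluating each term at x = 6:
  Term 0 contributes 8 + 0 · 6 = 8
  Term 1 contributes 5 + 1 · 6 = 11
  Term 2 contributes 1 + 2 · 6 = 13
  Term 3 contributes 1 + 3 · 6 = 19
p(6) = ⊕ of these = min[8, 11, 13, 19] = 8.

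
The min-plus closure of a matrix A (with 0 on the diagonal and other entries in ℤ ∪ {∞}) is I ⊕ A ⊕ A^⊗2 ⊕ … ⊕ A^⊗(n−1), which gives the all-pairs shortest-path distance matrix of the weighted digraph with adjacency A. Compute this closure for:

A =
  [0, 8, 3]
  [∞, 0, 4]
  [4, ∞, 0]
Closure =
  [0, 8, 3]
  [8, 0, 4]
  [4, 12, 0]

This is the Floyd-Warshall all-pairs shortest-path computation. For each intermediate vertex k = 0, 1, …, 2, update dist[i][j] ← min(dist[i][j], dist[i][k] + dist[k][j]). The final matrix gives, for each (i, j), the minimum total weight of any directed path from i to j (possibly empty when i = j).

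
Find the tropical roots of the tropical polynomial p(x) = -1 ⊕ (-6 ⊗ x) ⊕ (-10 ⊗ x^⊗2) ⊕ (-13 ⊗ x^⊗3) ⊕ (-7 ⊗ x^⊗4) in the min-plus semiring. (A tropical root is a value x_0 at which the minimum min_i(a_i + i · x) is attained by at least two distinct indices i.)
Roots: {-6, 3, 4, 5}

Each tropical root is a break point of the lower envelope of the lines y = a_i + i · x (there are 5 lines, with slopes 0, 1, ..., 4). Only the lines that attain the minimum somewhere contribute to roots; other lines are dominated. Here the surviving (envelope) indices are i = 4, i = 3, i = 2, i = 1, i = 0.
Intersections between consecutive envelope lines give the roots: for adjacent envelope indices i < j the intersection is x = (a_i − a_j) / (j − i). Reading off the sorted break points: {-6, 3, 4, 5}.
Verification: at each break x_0, at least two indices attain the minimum of min_i(a_i + i · x_0).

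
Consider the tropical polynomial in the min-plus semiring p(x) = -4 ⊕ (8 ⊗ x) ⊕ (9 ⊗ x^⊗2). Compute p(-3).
p(-3) = -4

A tropical monomial a ⊗ x^⊗i evaluates to a + i · x. Evaluating each term at x = -3:
  Term 0 contributes -4 + 0 · -3 = -4
  Term 1 contributes 8 + 1 · -3 = 5
  Term 2 contributes 9 + 2 · -3 = 3
p(-3) = ⊕ of these = min[-4, 5, 3] = -4.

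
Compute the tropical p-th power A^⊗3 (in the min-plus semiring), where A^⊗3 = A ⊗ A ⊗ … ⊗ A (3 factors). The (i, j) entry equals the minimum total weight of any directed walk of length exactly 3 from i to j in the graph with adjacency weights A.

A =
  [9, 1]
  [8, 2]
A^⊗3 =
  [11, 5]
  [12, 6]

Each entry (A^⊗3)_ij equals the minimum over all length-3 walks i = v_0 → v_1 → … → v_3 = j of Σ_t A[v_t][v_{t+1}]. For example, for (i, j) = (0, 1) we minimise over 4 possible intermediate vertex sequences; the minimum is 5, attained along the walk 0 → 1 → 1 → 1.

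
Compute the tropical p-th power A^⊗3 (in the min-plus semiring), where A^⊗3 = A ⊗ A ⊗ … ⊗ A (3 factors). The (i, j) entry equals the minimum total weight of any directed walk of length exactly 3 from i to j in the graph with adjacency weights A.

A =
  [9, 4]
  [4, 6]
A^⊗3 =
  [14, 12]
  [12, 14]

Each entry (A^⊗3)_ij equals the minimum over all length-3 walks i = v_0 → v_1 → … → v_3 = j of Σ_t A[v_t][v_{t+1}]. For example, for (i, j) = (0, 1) we minimise over 4 possible intermediate vertex sequences; the minimum is 12, attained along the walk 0 → 1 → 0 → 1.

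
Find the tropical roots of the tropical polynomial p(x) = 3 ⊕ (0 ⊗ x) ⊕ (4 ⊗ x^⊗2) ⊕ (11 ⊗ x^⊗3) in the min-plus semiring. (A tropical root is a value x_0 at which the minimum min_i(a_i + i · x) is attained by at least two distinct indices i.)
Roots: {-7, -4, 3}

Each tropical root is a break point of the lower envelope of the lines y = a_i + i · x (there are 4 lines, with slopes 0, 1, ..., 3). Only the lines that attain the minimum somewhere contribute to roots; other lines are dominated. Here the surviving (envelope) indices are i = 3, i = 2, i = 1, i = 0.
Intersections between consecutive envelope lines give the roots: for adjacent envelope indices i < j the intersection is x = (a_i − a_j) / (j − i). Reading off the sorted break points: {-7, -4, 3}.
Verification: at each break x_0, at least two indices attain the minimum of min_i(a_i + i · x_0).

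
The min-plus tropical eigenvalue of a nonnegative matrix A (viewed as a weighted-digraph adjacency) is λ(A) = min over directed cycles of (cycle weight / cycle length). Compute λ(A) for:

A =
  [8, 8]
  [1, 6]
λ(A) = 9/2

Enumerate directed cycles and compute their means (weight / length). Sample:
  cycle 0 → 0: weight = 8, length = 1, mean = 8/1 ≈ 8.000
  cycle 1 → 1: weight = 6, length = 1, mean = 6/1 ≈ 6.000
  cycle 0 → 1 → 0: weight = 9, length = 2, mean = 9/2 ≈ 4.500
  cycle 1 → 0 → 1: weight = 9, length = 2, mean = 9/2 ≈ 4.500
Minimum mean = 4.500, attained e.g. along the cycle 0 → 1 → 0 with weight 9 and length 2. So λ(A) = 9/2 = 9/2.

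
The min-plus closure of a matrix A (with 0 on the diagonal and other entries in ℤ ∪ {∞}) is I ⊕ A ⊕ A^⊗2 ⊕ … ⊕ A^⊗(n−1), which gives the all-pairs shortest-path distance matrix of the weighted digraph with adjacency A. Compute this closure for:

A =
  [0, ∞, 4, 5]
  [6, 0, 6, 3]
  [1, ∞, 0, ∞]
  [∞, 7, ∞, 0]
Closure =
  [0, 12, 4, 5]
  [6, 0, 6, 3]
  [1, 13, 0, 6]
  [13, 7, 13, 0]

This is the Floyd-Warshall all-pairs shortest-path computation. For each intermediate vertex k = 0, 1, …, 3, update dist[i][j] ← min(dist[i][j], dist[i][k] + dist[k][j]). The final matrix gives, for each (i, j), the minimum total weight of any directed path from i to j (possibly empty when i = j).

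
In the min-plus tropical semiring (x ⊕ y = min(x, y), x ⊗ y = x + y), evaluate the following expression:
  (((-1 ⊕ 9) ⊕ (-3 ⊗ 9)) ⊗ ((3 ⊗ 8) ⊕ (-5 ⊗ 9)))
(((-1 ⊕ 9) ⊕ (-3 ⊗ 9)) ⊗ ((3 ⊗ 8) ⊕ (-5 ⊗ 9))) = 3

Expand innermost to outermost. Recall ⊕ takes the minimum of its arguments and ⊗ takes their sum. Working out the expression (((-1 ⊕ 9) ⊕ (-3 ⊗ 9)) ⊗ ((3 ⊗ 8) ⊕ (-5 ⊗ 9))) gives 3.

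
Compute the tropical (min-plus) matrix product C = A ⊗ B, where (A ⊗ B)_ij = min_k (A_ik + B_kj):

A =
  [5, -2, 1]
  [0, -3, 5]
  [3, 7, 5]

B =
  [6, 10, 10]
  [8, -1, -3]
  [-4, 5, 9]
A ⊗ B =
  [-3, -3, -5]
  [1, -4, -6]
  [1, 6, 4]

Apply the min-plus product entry-by-entry:
  C[0][0] = min over k of (A[0][0] + B[0][0] = 5 + 6 = 11, A[0][1] + B[1][0] = -2 + 8 = 6, A[0][2] + B[2][0] = 1 + -4 = -3) = -3 (attained at k = 2)
  C[0][1] = min over k of (A[0][0] + B[0][1] = 5 + 10 = 15, A[0][1] + B[1][1] = -2 + -1 = -3, A[0][2] + B[2][1] = 1 + 5 = 6) = -3 (attained at k = 1)
  C[0][2] = min over k of (A[0][0] + B[0][2] = 5 + 10 = 15, A[0][1] + B[1][2] = -2 + -3 = -5, A[0][2] + B[2][2] = 1 + 9 = 10) = -5 (attained at k = 1)
  C[1][0] = min over k of (A[1][0] + B[0][0] = 0 + 6 = 6, A[1][1] + B[1][0] = -3 + 8 = 5, A[1][2] + B[2][0] = 5 + -4 = 1) = 1 (attained at k = 2)
  C[1][1] = min over k of (A[1][0] + B[0][1] = 0 + 10 = 10, A[1][1] + B[1][1] = -3 + -1 = -4, A[1][2] + B[2][1] = 5 + 5 = 10) = -4 (attained at k = 1)
  C[1][2] = min over k of (A[1][0] + B[0][2] = 0 + 10 = 10, A[1][1] + B[1][2] = -3 + -3 = -6, A[1][2] + B[2][2] = 5 + 9 = 14) = -6 (attained at k = 1)
  C[2][0] = min over k of (A[2][0] + B[0][0] = 3 + 6 = 9, A[2][1] + B[1][0] = 7 + 8 = 15, A[2][2] + B[2][0] = 5 + -4 = 1) = 1 (attained at k = 2)
  C[2][1] = min over k of (A[2][0] + B[0][1] = 3 + 10 = 13, A[2][1] + B[1][1] = 7 + -1 = 6, A[2][2] + B[2][1] = 5 + 5 = 10) = 6 (attained at k = 1)
  C[2][2] = min over k of (A[2][0] + B[0][2] = 3 + 10 = 13, A[2][1] + B[1][2] = 7 + -3 = 4, A[2][2] + B[2][2] = 5 + 9 = 14) = 4 (attained at k = 1)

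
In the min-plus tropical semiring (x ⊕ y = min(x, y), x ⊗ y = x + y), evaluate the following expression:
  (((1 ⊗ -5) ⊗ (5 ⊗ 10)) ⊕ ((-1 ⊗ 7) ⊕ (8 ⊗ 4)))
(((1 ⊗ -5) ⊗ (5 ⊗ 10)) ⊕ ((-1 ⊗ 7) ⊕ (8 ⊗ 4))) = 6

Expand innermost to outermost. Recall ⊕ takes the minimum of its arguments and ⊗ takes their sum. Working out the expression (((1 ⊗ -5) ⊗ (5 ⊗ 10)) ⊕ ((-1 ⊗ 7) ⊕ (8 ⊗ 4))) gives 6.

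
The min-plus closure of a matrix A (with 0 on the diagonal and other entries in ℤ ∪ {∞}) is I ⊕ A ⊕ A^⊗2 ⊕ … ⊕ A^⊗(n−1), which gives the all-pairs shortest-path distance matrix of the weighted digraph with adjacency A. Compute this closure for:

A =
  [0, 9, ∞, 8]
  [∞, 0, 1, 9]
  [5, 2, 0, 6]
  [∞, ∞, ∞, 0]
Closure =
  [0, 9, 10, 8]
  [6, 0, 1, 7]
  [5, 2, 0, 6]
  [∞, ∞, ∞, 0]

This is the Floyd-Warshall all-pairs shortest-path computation. For each intermediate vertex k = 0, 1, …, 3, update dist[i][j] ← min(dist[i][j], dist[i][k] + dist[k][j]). The final matrix gives, for each (i, j), the minimum total weight of any directed path from i to j (possibly empty when i = j).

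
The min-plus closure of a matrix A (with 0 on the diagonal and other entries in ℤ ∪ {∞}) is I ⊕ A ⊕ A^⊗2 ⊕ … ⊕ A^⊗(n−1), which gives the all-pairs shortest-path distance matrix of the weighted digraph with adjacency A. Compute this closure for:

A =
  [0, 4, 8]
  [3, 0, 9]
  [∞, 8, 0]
Closure =
  [0, 4, 8]
  [3, 0, 9]
  [11, 8, 0]

This is the Floyd-Warshall all-pairs shortest-path computation. For each intermediate vertex k = 0, 1, …, 2, update dist[i][j] ← min(dist[i][j], dist[i][k] + dist[k][j]). The final matrix gives, for each (i, j), the minimum total weight of any directed path from i to j (possibly empty when i = j).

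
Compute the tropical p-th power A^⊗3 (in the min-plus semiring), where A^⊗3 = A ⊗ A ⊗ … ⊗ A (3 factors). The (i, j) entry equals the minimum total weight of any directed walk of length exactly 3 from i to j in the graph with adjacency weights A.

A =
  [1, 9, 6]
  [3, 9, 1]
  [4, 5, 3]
A^⊗3 =
  [3, 11, 8]
  [5, 9, 7]
  [6, 11, 9]

Each entry (A^⊗3)_ij equals the minimum over all length-3 walks i = v_0 → v_1 → … → v_3 = j of Σ_t A[v_t][v_{t+1}]. For example, for (i, j) = (0, 2) we minimise over 9 possible intermediate vertex sequences; the minimum is 8, attained along the walk 0 → 0 → 0 → 2.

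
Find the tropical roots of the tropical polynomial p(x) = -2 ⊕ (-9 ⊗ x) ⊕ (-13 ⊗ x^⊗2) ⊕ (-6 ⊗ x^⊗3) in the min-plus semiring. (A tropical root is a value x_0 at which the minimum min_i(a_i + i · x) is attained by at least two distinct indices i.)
Roots: {-7, 4, 7}

Each tropical root is a break point of the lower envelope of the lines y = a_i + i · x (there are 4 lines, with slopes 0, 1, ..., 3). Only the lines that attain the minimum somewhere contribute to roots; other lines are dominated. Here the surviving (envelope) indices are i = 3, i = 2, i = 1, i = 0.
Intersections between consecutive envelope lines give the roots: for adjacent envelope indices i < j the intersection is x = (a_i − a_j) / (j − i). Reading off the sorted break points: {-7, 4, 7}.
Verification: at each break x_0, at least two indices attain the minimum of min_i(a_i + i · x_0).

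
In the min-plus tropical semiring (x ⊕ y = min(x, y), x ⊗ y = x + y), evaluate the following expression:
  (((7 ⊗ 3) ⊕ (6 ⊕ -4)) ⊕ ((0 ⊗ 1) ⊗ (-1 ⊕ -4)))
(((7 ⊗ 3) ⊕ (6 ⊕ -4)) ⊕ ((0 ⊗ 1) ⊗ (-1 ⊕ -4))) = -4

Expand innermost to outermost. Recall ⊕ takes the minimum of its arguments and ⊗ takes their sum. Working out the expression (((7 ⊗ 3) ⊕ (6 ⊕ -4)) ⊕ ((0 ⊗ 1) ⊗ (-1 ⊕ -4))) gives -4.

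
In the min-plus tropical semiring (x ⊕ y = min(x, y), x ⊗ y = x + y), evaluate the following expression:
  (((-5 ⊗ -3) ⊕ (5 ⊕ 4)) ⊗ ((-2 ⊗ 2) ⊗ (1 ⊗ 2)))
(((-5 ⊗ -3) ⊕ (5 ⊕ 4)) ⊗ ((-2 ⊗ 2) ⊗ (1 ⊗ 2))) = -5

Expand innermost to outermost. Recall ⊕ takes the minimum of its arguments and ⊗ takes their sum. Working out the expression (((-5 ⊗ -3) ⊕ (5 ⊕ 4)) ⊗ ((-2 ⊗ 2) ⊗ (1 ⊗ 2))) gives -5.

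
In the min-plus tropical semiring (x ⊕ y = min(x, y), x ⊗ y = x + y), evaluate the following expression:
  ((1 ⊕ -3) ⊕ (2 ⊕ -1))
((1 ⊕ -3) ⊕ (2 ⊕ -1)) = -3

Expand innermost to outermost. Recall ⊕ takes the minimum of its arguments and ⊗ takes their sum. Working out the expression ((1 ⊕ -3) ⊕ (2 ⊕ -1)) gives -3.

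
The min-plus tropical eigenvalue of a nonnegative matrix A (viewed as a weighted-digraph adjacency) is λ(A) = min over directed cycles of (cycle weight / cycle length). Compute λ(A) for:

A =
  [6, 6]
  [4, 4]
λ(A) = 4

Enumerate directed cycles and compute their means (weight / length). Sample:
  cycle 0 → 0: weight = 6, length = 1, mean = 6/1 ≈ 6.000
  cycle 1 → 1: weight = 4, length = 1, mean = 4/1 ≈ 4.000
  cycle 0 → 1 → 0: weight = 10, length = 2, mean = 10/2 ≈ 5.000
  cycle 1 → 0 → 1: weight = 10, length = 2, mean = 10/2 ≈ 5.000
Minimum mean = 4.000, attained e.g. along the cycle 1 → 1 with weight 4 and length 1. So λ(A) = 4/1 = 4.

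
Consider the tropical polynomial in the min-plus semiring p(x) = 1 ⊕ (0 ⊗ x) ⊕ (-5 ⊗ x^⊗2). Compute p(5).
p(5) = 1

A tropical monomial a ⊗ x^⊗i evaluates to a + i · x. Evaluating each term at x = 5:
  Term 0 contributes 1 + 0 · 5 = 1
  Term 1 contributes 0 + 1 · 5 = 5
  Term 2 contributes -5 + 2 · 5 = 5
p(5) = ⊕ of these = min[1, 5, 5] = 1.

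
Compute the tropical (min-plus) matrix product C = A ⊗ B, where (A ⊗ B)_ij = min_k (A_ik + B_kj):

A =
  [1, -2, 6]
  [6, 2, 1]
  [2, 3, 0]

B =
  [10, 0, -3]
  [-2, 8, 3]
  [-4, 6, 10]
A ⊗ B =
  [-4, 1, -2]
  [-3, 6, 3]
  [-4, 2, -1]

Apply the min-plus product entry-by-entry:
  C[0][0] = min over k of (A[0][0] + B[0][0] = 1 + 10 = 11, A[0][1] + B[1][0] = -2 + -2 = -4, A[0][2] + B[2][0] = 6 + -4 = 2) = -4 (attained at k = 1)
  C[0][1] = min over k of (A[0][0] + B[0][1] = 1 + 0 = 1, A[0][1] + B[1][1] = -2 + 8 = 6, A[0][2] + B[2][1] = 6 + 6 = 12) = 1 (attained at k = 0)
  C[0][2] = min over k of (A[0][0] + B[0][2] = 1 + -3 = -2, A[0][1] + B[1][2] = -2 + 3 = 1, A[0][2] + B[2][2] = 6 + 10 = 16) = -2 (attained at k = 0)
  C[1][0] = min over k of (A[1][0] + B[0][0] = 6 + 10 = 16, A[1][1] + B[1][0] = 2 + -2 = 0, A[1][2] + B[2][0] = 1 + -4 = -3) = -3 (attained at k = 2)
  C[1][1] = min over k of (A[1][0] + B[0][1] = 6 + 0 = 6, A[1][1] + B[1][1] = 2 + 8 = 10, A[1][2] + B[2][1] = 1 + 6 = 7) = 6 (attained at k = 0)
  C[1][2] = min over k of (A[1][0] + B[0][2] = 6 + -3 = 3, A[1][1] + B[1][2] = 2 + 3 = 5, A[1][2] + B[2][2] = 1 + 10 = 11) = 3 (attained at k = 0)
  C[2][0] = min over k of (A[2][0] + B[0][0] = 2 + 10 = 12, A[2][1] + B[1][0] = 3 + -2 = 1, A[2][2] + B[2][0] = 0 + -4 = -4) = -4 (attained at k = 2)
  C[2][1] = min over k of (A[2][0] + B[0][1] = 2 + 0 = 2, A[2][1] + B[1][1] = 3 + 8 = 11, A[2][2] + B[2][1] = 0 + 6 = 6) = 2 (attained at k = 0)
  C[2][2] = min over k of (A[2][0] + B[0][2] = 2 + -3 = -1, A[2][1] + B[1][2] = 3 + 3 = 6, A[2][2] + B[2][2] = 0 + 10 = 10) = -1 (attained at k = 0)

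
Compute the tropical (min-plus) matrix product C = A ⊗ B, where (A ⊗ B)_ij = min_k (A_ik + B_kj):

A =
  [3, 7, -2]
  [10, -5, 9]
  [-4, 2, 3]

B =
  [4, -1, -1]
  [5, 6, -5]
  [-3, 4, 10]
A ⊗ B =
  [-5, 2, 2]
  [0, 1, -10]
  [0, -5, -5]

Apply the min-plus product entry-by-entry:
  C[0][0] = min over k of (A[0][0] + B[0][0] = 3 + 4 = 7, A[0][1] + B[1][0] = 7 + 5 = 12, A[0][2] + B[2][0] = -2 + -3 = -5) = -5 (attained at k = 2)
  C[0][1] = min over k of (A[0][0] + B[0][1] = 3 + -1 = 2, A[0][1] + B[1][1] = 7 + 6 = 13, A[0][2] + B[2][1] = -2 + 4 = 2) = 2 (attained at k = 0)
  C[0][2] = min over k of (A[0][0] + B[0][2] = 3 + -1 = 2, A[0][1] + B[1][2] = 7 + -5 = 2, A[0][2] + B[2][2] = -2 + 10 = 8) = 2 (attained at k = 0)
  C[1][0] = min over k of (A[1][0] + B[0][0] = 10 + 4 = 14, A[1][1] + B[1][0] = -5 + 5 = 0, A[1][2] + B[2][0] = 9 + -3 = 6) = 0 (attained at k = 1)
  C[1][1] = min over k of (A[1][0] + B[0][1] = 10 + -1 = 9, A[1][1] + B[1][1] = -5 + 6 = 1, A[1][2] + B[2][1] = 9 + 4 = 13) = 1 (attained at k = 1)
  C[1][2] = min over k of (A[1][0] + B[0][2] = 10 + -1 = 9, A[1][1] + B[1][2] = -5 + -5 = -10, A[1][2] + B[2][2] = 9 + 10 = 19) = -10 (attained at k = 1)
  C[2][0] = min over k of (A[2][0] + B[0][0] = -4 + 4 = 0, A[2][1] + B[1][0] = 2 + 5 = 7, A[2][2] + B[2][0] = 3 + -3 = 0) = 0 (attained at k = 0)
  C[2][1] = min over k of (A[2][0] + B[0][1] = -4 + -1 = -5, A[2][1] + B[1][1] = 2 + 6 = 8, A[2][2] + B[2][1] = 3 + 4 = 7) = -5 (attained at k = 0)
  C[2][2] = min over k of (A[2][0] + B[0][2] = -4 + -1 = -5, A[2][1] + B[1][2] = 2 + -5 = -3, A[2][2] + B[2][2] = 3 + 10 = 13) = -5 (attained at k = 0)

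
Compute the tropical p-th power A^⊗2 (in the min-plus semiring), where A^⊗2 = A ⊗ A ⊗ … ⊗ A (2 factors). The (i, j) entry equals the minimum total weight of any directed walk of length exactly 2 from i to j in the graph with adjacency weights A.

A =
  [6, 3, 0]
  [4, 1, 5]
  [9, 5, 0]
A^⊗2 =
  [7, 4, 0]
  [5, 2, 4]
  [9, 5, 0]

Each entry (A^⊗2)_ij equals the minimum over all length-2 walks i = v_0 → v_1 → … → v_2 = j of Σ_t A[v_t][v_{t+1}]. For example, for (i, j) = (0, 2) we minimise over 3 possible intermediate vertex sequences; the minimum is 0, attained along the walk 0 → 2 → 2.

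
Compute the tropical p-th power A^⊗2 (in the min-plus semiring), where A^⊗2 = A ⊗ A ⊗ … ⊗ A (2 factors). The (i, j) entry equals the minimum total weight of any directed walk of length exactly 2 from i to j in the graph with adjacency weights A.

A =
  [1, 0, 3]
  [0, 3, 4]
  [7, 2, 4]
A^⊗2 =
  [0, 1, 4]
  [1, 0, 3]
  [2, 5, 6]

Each entry (A^⊗2)_ij equals the minimum over all length-2 walks i = v_0 → v_1 → … → v_2 = j of Σ_t A[v_t][v_{t+1}]. For example, for (i, j) = (0, 2) we minimise over 3 possible intermediate vertex sequences; the minimum is 4, attained along the walk 0 → 0 → 2.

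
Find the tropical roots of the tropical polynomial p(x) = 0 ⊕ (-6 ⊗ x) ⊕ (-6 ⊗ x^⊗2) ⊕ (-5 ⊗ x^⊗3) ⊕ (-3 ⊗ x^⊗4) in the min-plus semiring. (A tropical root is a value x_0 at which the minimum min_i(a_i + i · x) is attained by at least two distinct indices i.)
Roots: {-2, -1, 0, 6}

Each tropical root is a break point of the lower envelope of the lines y = a_i + i · x (there are 5 lines, with slopes 0, 1, ..., 4). Only the lines that attain the minimum somewhere contribute to roots; other lines are dominated. Here the surviving (envelope) indices are i = 4, i = 3, i = 2, i = 1, i = 0.
Intersections between consecutive envelope lines give the roots: for adjacent envelope indices i < j the intersection is x = (a_i − a_j) / (j − i). Reading off the sorted break points: {-2, -1, 0, 6}.
Verification: at each break x_0, at least two indices attain the minimum of min_i(a_i + i · x_0).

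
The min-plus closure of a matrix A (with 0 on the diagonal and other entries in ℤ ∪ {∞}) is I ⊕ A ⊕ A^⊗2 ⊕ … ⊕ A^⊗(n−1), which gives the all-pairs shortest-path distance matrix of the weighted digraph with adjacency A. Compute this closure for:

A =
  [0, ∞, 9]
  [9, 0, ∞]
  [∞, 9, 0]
Closure =
  [0, 18, 9]
  [9, 0, 18]
  [18, 9, 0]

This is the Floyd-Warshall all-pairs shortest-path computation. For each intermediate vertex k = 0, 1, …, 2, update dist[i][j] ← min(dist[i][j], dist[i][k] + dist[k][j]). The final matrix gives, for each (i, j), the minimum total weight of any directed path from i to j (possibly empty when i = j).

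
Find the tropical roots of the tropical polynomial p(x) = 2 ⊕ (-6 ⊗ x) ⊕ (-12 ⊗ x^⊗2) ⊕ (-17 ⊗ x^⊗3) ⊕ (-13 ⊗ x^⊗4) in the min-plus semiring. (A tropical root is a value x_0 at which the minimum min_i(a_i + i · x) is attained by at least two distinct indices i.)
Roots: {-4, 5, 6, 8}

Each tropical root is a break point of the lower envelope of the lines y = a_i + i · x (there are 5 lines, with slopes 0, 1, ..., 4). Only the lines that attain the minimum somewhere contribute to roots; other lines are dominated. Here the surviving (envelope) indices are i = 4, i = 3, i = 2, i = 1, i = 0.
Intersections between consecutive envelope lines give the roots: for adjacent envelope indices i < j the intersection is x = (a_i − a_j) / (j − i). Reading off the sorted break points: {-4, 5, 6, 8}.
Verification: at each break x_0, at least two indices attain the minimum of min_i(a_i + i · x_0).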